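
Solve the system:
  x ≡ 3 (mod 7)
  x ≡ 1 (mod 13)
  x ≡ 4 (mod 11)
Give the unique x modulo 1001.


Moduli 7, 13, 11 are pairwise coprime; by CRT there is a unique solution modulo M = 7 · 13 · 11 = 1001.
Solve pairwise, accumulating the modulus:
  Start with x ≡ 3 (mod 7).
  Combine with x ≡ 1 (mod 13): since gcd(7, 13) = 1, we get a unique residue mod 91.
    Write x = 3 + 7·t and substitute into x ≡ 1 (mod 13): 7·t ≡ 1 − 3 = -2 (mod 13).
    Reduce coefficients mod 13: 7·t ≡ 11 (mod 13).
    The inverse of 7 mod 13 is 2 (since 7·2 = 14 = 1·13 + 1), so t ≡ 2·11 = 22 ≡ 9 (mod 13).
    Then x = 3 + 7·9 = 66, valid modulo lcm(7, 13) = 91: x ≡ 66 (mod 91).
  Combine with x ≡ 4 (mod 11): since gcd(91, 11) = 1, we get a unique residue mod 1001.
    Write x = 66 + 91·t and substitute into x ≡ 4 (mod 11): 91·t ≡ 4 − 66 = -62 (mod 11).
    Reduce coefficients mod 11: 3·t ≡ 4 (mod 11).
    The inverse of 3 mod 11 is 4 (since 3·4 = 12 = 1·11 + 1), so t ≡ 4·4 = 16 ≡ 5 (mod 11).
    Then x = 66 + 91·5 = 521, valid modulo lcm(91, 11) = 1001: x ≡ 521 (mod 1001).
Verify: 521 mod 7 = 3 ✓, 521 mod 13 = 1 ✓, 521 mod 11 = 4 ✓.

x ≡ 521 (mod 1001).


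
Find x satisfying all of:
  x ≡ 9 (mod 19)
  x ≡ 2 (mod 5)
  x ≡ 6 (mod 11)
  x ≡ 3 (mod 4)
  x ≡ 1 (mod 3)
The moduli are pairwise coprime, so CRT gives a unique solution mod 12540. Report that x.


Product of moduli M = 19 · 5 · 11 · 4 · 3 = 12540.
Merge one congruence at a time:
  Start: x ≡ 9 (mod 19).
  Combine with x ≡ 2 (mod 5); new modulus lcm = 95.
    Write x = 9 + 19·t and substitute into x ≡ 2 (mod 5): 19·t ≡ 2 − 9 = -7 (mod 5).
    Reduce coefficients mod 5: 4·t ≡ 3 (mod 5).
    The inverse of 4 mod 5 is 4 (since 4·4 = 16 = 3·5 + 1), so t ≡ 4·3 = 12 ≡ 2 (mod 5).
    Then x = 9 + 19·2 = 47, valid modulo lcm(19, 5) = 95: x ≡ 47 (mod 95).
  Combine with x ≡ 6 (mod 11); new modulus lcm = 1045.
    Write x = 47 + 95·t and substitute into x ≡ 6 (mod 11): 95·t ≡ 6 − 47 = -41 (mod 11).
    Reduce coefficients mod 11: 7·t ≡ 3 (mod 11).
    The inverse of 7 mod 11 is 8 (since 7·8 = 56 = 5·11 + 1), so t ≡ 8·3 = 24 ≡ 2 (mod 11).
    Then x = 47 + 95·2 = 237, valid modulo lcm(95, 11) = 1045: x ≡ 237 (mod 1045).
  Combine with x ≡ 3 (mod 4); new modulus lcm = 4180.
    Write x = 237 + 1045·t and substitute into x ≡ 3 (mod 4): 1045·t ≡ 3 − 237 = -234 (mod 4).
    Reduce coefficients mod 4: 1·t ≡ 2 (mod 4).
    So t ≡ 2 (mod 4).
    Then x = 237 + 1045·2 = 2327, valid modulo lcm(1045, 4) = 4180: x ≡ 2327 (mod 4180).
  Combine with x ≡ 1 (mod 3); new modulus lcm = 12540.
    Write x = 2327 + 4180·t and substitute into x ≡ 1 (mod 3): 4180·t ≡ 1 − 2327 = -2326 (mod 3).
    Reduce coefficients mod 3: 1·t ≡ 2 (mod 3).
    So t ≡ 2 (mod 3).
    Then x = 2327 + 4180·2 = 10687, valid modulo lcm(4180, 3) = 12540: x ≡ 10687 (mod 12540).
Verify against each original: 10687 mod 19 = 9, 10687 mod 5 = 2, 10687 mod 11 = 6, 10687 mod 4 = 3, 10687 mod 3 = 1.

x ≡ 10687 (mod 12540).


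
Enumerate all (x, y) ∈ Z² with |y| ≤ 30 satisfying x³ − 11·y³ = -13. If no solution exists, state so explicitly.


The equation is x³ - 11y³ = -13. For fixed y, x³ = 11·y³ − 13, so a solution requires the RHS to be a perfect cube.
Strategy: iterate y from -30 to 30, compute RHS = 11·y³ − 13, and check whether it is a (positive or negative) perfect cube.
Check small values of y:
  y = 0: RHS = -13 is not a perfect cube.
  y = 1: RHS = -2 is not a perfect cube.
  y = -1: RHS = -24 is not a perfect cube.
  y = 2: RHS = 75 is not a perfect cube.
  y = -2: RHS = -101 is not a perfect cube.
  y = 3: RHS = 284 is not a perfect cube.
  y = -3: RHS = -310 is not a perfect cube.
Continuing the search up to |y| = 30 finds no solutions either.
No (x, y) in the scanned range satisfies the equation.

No integer solutions with |y| ≤ 30.


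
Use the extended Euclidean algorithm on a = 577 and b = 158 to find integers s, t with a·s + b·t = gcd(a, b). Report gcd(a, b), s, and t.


Euclidean algorithm on (577, 158) — divide until remainder is 0:
  577 = 3 · 158 + 103
  158 = 1 · 103 + 55
  103 = 1 · 55 + 48
  55 = 1 · 48 + 7
  48 = 6 · 7 + 6
  7 = 1 · 6 + 1
  6 = 6 · 1 + 0
gcd(577, 158) = 1.
Track Bezout coefficients alongside the remainders: start with r₀ = 577 = a·1 + b·0 (s = 1, t = 0) and r₁ = 158 = a·0 + b·1 (s = 0, t = 1); each new remainder r_{k+1} = r_{k-1} − q_k·r_k inherits s_{k+1} = s_{k-1} − q_k·s_k, t_{k+1} = t_{k-1} − q_k·t_k, so r_k = a·s_k + b·t_k at every step:
  q = 3: r = 103, s = 1 − 3·0 = 1, t = 0 − 3·1 = -3  (check: 577·1 + 158·(-3) = 103)
  q = 1: r = 55, s = 0 − 1·1 = -1, t = 1 − 1·(-3) = 4  (check: 577·(-1) + 158·4 = 55)
  q = 1: r = 48, s = 1 − 1·(-1) = 2, t = -3 − 1·4 = -7  (check: 577·2 + 158·(-7) = 48)
  q = 1: r = 7, s = -1 − 1·2 = -3, t = 4 − 1·(-7) = 11  (check: 577·(-3) + 158·11 = 7)
  q = 6: r = 6, s = 2 − 6·(-3) = 20, t = -7 − 6·11 = -73  (check: 577·20 + 158·(-73) = 6)
  q = 1: r = 1, s = -3 − 1·20 = -23, t = 11 − 1·(-73) = 84  (check: 577·(-23) + 158·84 = 1)
The row with r = 1 (the gcd) gives the Bezout coefficients s = -23, t = 84.
Result: 577 · (-23) + 158 · (84) = 1.

gcd(577, 158) = 1; s = -23, t = 84 (check: 577·(-23) + 158·84 = 1).


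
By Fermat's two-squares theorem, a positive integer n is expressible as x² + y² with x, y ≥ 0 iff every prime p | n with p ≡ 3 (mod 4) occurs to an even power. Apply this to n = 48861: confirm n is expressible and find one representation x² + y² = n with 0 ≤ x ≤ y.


Step 1: Factor n = 48861 = 3^2 · 61 · 89.
Step 2: Check the mod-4 condition on each prime factor: 3 ≡ 3 (mod 4), exponent 2 (must be even); 61 ≡ 1 (mod 4), exponent 1; 89 ≡ 1 (mod 4), exponent 1.
All primes ≡ 3 (mod 4) appear to even exponent (or don't appear), so by the two-squares theorem n IS expressible as a sum of two squares.
Step 3: Build a representation. Group n = k² · m with k = 3 and m = 61 · 89 = 5429 (a product of primes ≡ 1 (mod 4)); a representation of m scales to one of n via (k·x)² + (k·y)² = k²(x² + y²). Each prime p ≡ 1 (mod 4) is itself a sum of two squares; find a² by testing p − a² for a perfect square:
  61: 61 − 1² = 60, 61 − 2² = 57, 61 − 3² = 52, 61 − 4² = 45, 61 − 5² = 36 = 6² ⇒ 61 = 5² + 6².
  89: 89 − 1² = 88, 89 − 2² = 85, 89 − 3² = 80, 89 − 4² = 73, 89 − 5² = 64 = 8² ⇒ 89 = 5² + 8².
  Combine using the Brahmagupta–Fibonacci identity (a² + b²)(c² + d²) = (ac − bd)² + (ad + bc)² = (ac + bd)² + (ad − bc)²:
  61 · 89 = 5429: from (5² + 6²)(5² + 8²), take (5·5 − 6·8, 5·8 + 6·5) = (25 − 48, 40 + 30) = (-23, 70); dropping signs (only squares matter) gives (23, 70); check 23² + 70² = 529 + 4900 = 5429 ✓.
  Scale by k = 3: (3·23, 3·70) = (69, 210).
Step 4: Order so x ≤ y and verify: 69² + 210² = 4761 + 44100 = 48861 = n. ✓

n = 48861 = 69² + 210² (one valid representation with x ≤ y).


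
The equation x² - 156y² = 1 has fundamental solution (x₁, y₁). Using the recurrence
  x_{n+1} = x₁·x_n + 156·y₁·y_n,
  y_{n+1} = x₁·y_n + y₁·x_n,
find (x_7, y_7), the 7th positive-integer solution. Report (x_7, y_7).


Step 1: Find the fundamental solution (x₁, y₁) of x² - 156y² = 1.
  Expand √156 as a continued fraction. a₀ = ⌊√156⌋ = 12; iterate m_{k+1} = d_k·a_k − m_k, d_{k+1} = (156 − m_{k+1}²)/d_k, a_{k+1} = ⌊(a₀ + m_{k+1})/d_{k+1}⌋ (starting m₀ = 0, d₀ = 1), with convergents p_k = a_k·p_{k-1} + p_{k-2}, q_k = a_k·q_{k-1} + q_{k-2} (p₋₁ = 1, q₋₁ = 0):
  k = 0: a₀ = 12; p₀/q₀ = 12/1; p₀² − 156·q₀² = 144 − 156 = -12.
  k = 1: m = 12, d = 12, a = ⌊(12 + 12)/12⌋ = 2; p/q = (2·12 + 1)/(2·1 + 0) = 25/2; p² − 156·q² = 625 − 624 = 1.
  The first convergent with p² − 156·q² = 1 gives the fundamental solution (x₁, y₁) = (25, 2).
Step 2: Apply the recurrence (x_{n+1}, y_{n+1}) = (x₁x_n + 156y₁y_n, x₁y_n + y₁x_n) repeatedly.
  From (x_1, y_1) = (25, 2): x_2 = 25·25 + 156·2·2 = 1249; y_2 = 25·2 + 2·25 = 100.
  From (x_2, y_2) = (1249, 100): x_3 = 25·1249 + 156·2·100 = 62425; y_3 = 25·100 + 2·1249 = 4998.
  From (x_3, y_3) = (62425, 4998): x_4 = 25·62425 + 156·2·4998 = 3120001; y_4 = 25·4998 + 2·62425 = 249800.
  From (x_4, y_4) = (3120001, 249800): x_5 = 25·3120001 + 156·2·249800 = 155937625; y_5 = 25·249800 + 2·3120001 = 12485002.
  From (x_5, y_5) = (155937625, 12485002): x_6 = 25·155937625 + 156·2·12485002 = 7793761249; y_6 = 25·12485002 + 2·155937625 = 624000300.
  From (x_6, y_6) = (7793761249, 624000300): x_7 = 25·7793761249 + 156·2·624000300 = 389532124825; y_7 = 25·624000300 + 2·7793761249 = 31187529998.
Step 3: Verify x_7² - 156·y_7² = 151735276270679381280625 - 151735276270679381280624 = 1 (should be 1). ✓

(x_1, y_1) = (25, 2); (x_7, y_7) = (389532124825, 31187529998).


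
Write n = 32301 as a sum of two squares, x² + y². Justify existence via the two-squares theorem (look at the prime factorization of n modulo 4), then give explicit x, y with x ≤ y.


Step 1: Factor n = 32301 = 3^2 · 37 · 97.
Step 2: Check the mod-4 condition on each prime factor: 3 ≡ 3 (mod 4), exponent 2 (must be even); 37 ≡ 1 (mod 4), exponent 1; 97 ≡ 1 (mod 4), exponent 1.
All primes ≡ 3 (mod 4) appear to even exponent (or don't appear), so by the two-squares theorem n IS expressible as a sum of two squares.
Step 3: Build a representation. Group n = k² · m with k = 3 and m = 37 · 97 = 3589 (a product of primes ≡ 1 (mod 4)); a representation of m scales to one of n via (k·x)² + (k·y)² = k²(x² + y²). Each prime p ≡ 1 (mod 4) is itself a sum of two squares; find a² by testing p − a² for a perfect square:
  37: 37 − 1² = 36 = 6² ⇒ 37 = 1² + 6².
  97: 97 − 1² = 96, 97 − 2² = 93, 97 − 3² = 88, 97 − 4² = 81 = 9² ⇒ 97 = 4² + 9².
  Combine using the Brahmagupta–Fibonacci identity (a² + b²)(c² + d²) = (ac − bd)² + (ad + bc)² = (ac + bd)² + (ad − bc)²:
  37 · 97 = 3589: from (1² + 6²)(4² + 9²), take (1·4 − 6·9, 1·9 + 6·4) = (4 − 54, 9 + 24) = (-50, 33); dropping signs (only squares matter) gives (50, 33); check 50² + 33² = 2500 + 1089 = 3589 ✓.
  Scale by k = 3: (3·50, 3·33) = (150, 99).
Step 4: Order so x ≤ y and verify: 99² + 150² = 9801 + 22500 = 32301 = n. ✓

n = 32301 = 99² + 150² (one valid representation with x ≤ y).


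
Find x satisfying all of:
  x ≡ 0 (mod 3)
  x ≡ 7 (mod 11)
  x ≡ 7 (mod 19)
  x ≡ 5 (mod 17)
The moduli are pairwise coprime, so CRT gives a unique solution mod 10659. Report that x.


Product of moduli M = 3 · 11 · 19 · 17 = 10659.
Merge one congruence at a time:
  Start: x ≡ 0 (mod 3).
  Combine with x ≡ 7 (mod 11); new modulus lcm = 33.
    Write x = 0 + 3·t and substitute into x ≡ 7 (mod 11): 3·t ≡ 7 − 0 = 7 (mod 11).
    The inverse of 3 mod 11 is 4 (since 3·4 = 12 = 1·11 + 1), so t ≡ 4·7 = 28 ≡ 6 (mod 11).
    Then x = 0 + 3·6 = 18, valid modulo lcm(3, 11) = 33: x ≡ 18 (mod 33).
  Combine with x ≡ 7 (mod 19); new modulus lcm = 627.
    Write x = 18 + 33·t and substitute into x ≡ 7 (mod 19): 33·t ≡ 7 − 18 = -11 (mod 19).
    Reduce coefficients mod 19: 14·t ≡ 8 (mod 19).
    The inverse of 14 mod 19 is 15 (since 14·15 = 210 = 11·19 + 1), so t ≡ 15·8 = 120 ≡ 6 (mod 19).
    Then x = 18 + 33·6 = 216, valid modulo lcm(33, 19) = 627: x ≡ 216 (mod 627).
  Combine with x ≡ 5 (mod 17); new modulus lcm = 10659.
    Write x = 216 + 627·t and substitute into x ≡ 5 (mod 17): 627·t ≡ 5 − 216 = -211 (mod 17).
    Reduce coefficients mod 17: 15·t ≡ 10 (mod 17).
    The inverse of 15 mod 17 is 8 (since 15·8 = 120 = 7·17 + 1), so t ≡ 8·10 = 80 ≡ 12 (mod 17).
    Then x = 216 + 627·12 = 7740, valid modulo lcm(627, 17) = 10659: x ≡ 7740 (mod 10659).
Verify against each original: 7740 mod 3 = 0, 7740 mod 11 = 7, 7740 mod 19 = 7, 7740 mod 17 = 5.

x ≡ 7740 (mod 10659).


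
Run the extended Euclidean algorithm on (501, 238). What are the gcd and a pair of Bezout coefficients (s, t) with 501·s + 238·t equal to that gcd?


Euclidean algorithm on (501, 238) — divide until remainder is 0:
  501 = 2 · 238 + 25
  238 = 9 · 25 + 13
  25 = 1 · 13 + 12
  13 = 1 · 12 + 1
  12 = 12 · 1 + 0
gcd(501, 238) = 1.
Track Bezout coefficients alongside the remainders: start with r₀ = 501 = a·1 + b·0 (s = 1, t = 0) and r₁ = 238 = a·0 + b·1 (s = 0, t = 1); each new remainder r_{k+1} = r_{k-1} − q_k·r_k inherits s_{k+1} = s_{k-1} − q_k·s_k, t_{k+1} = t_{k-1} − q_k·t_k, so r_k = a·s_k + b·t_k at every step:
  q = 2: r = 25, s = 1 − 2·0 = 1, t = 0 − 2·1 = -2  (check: 501·1 + 238·(-2) = 25)
  q = 9: r = 13, s = 0 − 9·1 = -9, t = 1 − 9·(-2) = 19  (check: 501·(-9) + 238·19 = 13)
  q = 1: r = 12, s = 1 − 1·(-9) = 10, t = -2 − 1·19 = -21  (check: 501·10 + 238·(-21) = 12)
  q = 1: r = 1, s = -9 − 1·10 = -19, t = 19 − 1·(-21) = 40  (check: 501·(-19) + 238·40 = 1)
The row with r = 1 (the gcd) gives the Bezout coefficients s = -19, t = 40.
Result: 501 · (-19) + 238 · (40) = 1.

gcd(501, 238) = 1; s = -19, t = 40 (check: 501·(-19) + 238·40 = 1).


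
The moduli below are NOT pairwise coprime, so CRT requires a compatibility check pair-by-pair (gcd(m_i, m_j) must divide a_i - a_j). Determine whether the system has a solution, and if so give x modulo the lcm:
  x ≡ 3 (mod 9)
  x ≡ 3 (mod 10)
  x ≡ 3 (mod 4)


Moduli 9, 10, 4 are not pairwise coprime, so CRT works modulo lcm(m_i) when all pairwise compatibility conditions hold.
Pairwise compatibility: gcd(m_i, m_j) must divide a_i - a_j for every pair.
Merge one congruence at a time:
  Start: x ≡ 3 (mod 9).
  Combine with x ≡ 3 (mod 10): gcd(9, 10) = 1; 3 - 3 = 0, which IS divisible by 1, so compatible.
    Write x = 3 + 9·t and substitute into x ≡ 3 (mod 10): 9·t ≡ 3 − 3 = 0 (mod 10).
    The inverse of 9 mod 10 is 9 (since 9·9 = 81 = 8·10 + 1), so t ≡ 9·0 = 0 ≡ 0 (mod 10).
    Then x = 3 + 9·0 = 3, valid modulo lcm(9, 10) = 90: x ≡ 3 (mod 90).
  Combine with x ≡ 3 (mod 4): gcd(90, 4) = 2; 3 - 3 = 0, which IS divisible by 2, so compatible.
    Write x = 3 + 90·t and substitute into x ≡ 3 (mod 4): 90·t ≡ 3 − 3 = 0 (mod 4).
    Divide the congruence (and modulus) by g = 2: 45·t ≡ 0 (mod 2).
    Reduce coefficients mod 2: 1·t ≡ 0 (mod 2).
    So t ≡ 0 (mod 2).
    Then x = 3 + 90·0 = 3, valid modulo lcm(90, 4) = 180: x ≡ 3 (mod 180).
Verify: 3 mod 9 = 3, 3 mod 10 = 3, 3 mod 4 = 3.

x ≡ 3 (mod 180).


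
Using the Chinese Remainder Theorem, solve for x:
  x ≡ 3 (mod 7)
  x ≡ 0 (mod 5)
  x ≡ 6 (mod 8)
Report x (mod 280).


Moduli 7, 5, 8 are pairwise coprime; by CRT there is a unique solution modulo M = 7 · 5 · 8 = 280.
Solve pairwise, accumulating the modulus:
  Start with x ≡ 3 (mod 7).
  Combine with x ≡ 0 (mod 5): since gcd(7, 5) = 1, we get a unique residue mod 35.
    Write x = 3 + 7·t and substitute into x ≡ 0 (mod 5): 7·t ≡ 0 − 3 = -3 (mod 5).
    Reduce coefficients mod 5: 2·t ≡ 2 (mod 5).
    The inverse of 2 mod 5 is 3 (since 2·3 = 6 = 1·5 + 1), so t ≡ 3·2 = 6 ≡ 1 (mod 5).
    Then x = 3 + 7·1 = 10, valid modulo lcm(7, 5) = 35: x ≡ 10 (mod 35).
  Combine with x ≡ 6 (mod 8): since gcd(35, 8) = 1, we get a unique residue mod 280.
    Write x = 10 + 35·t and substitute into x ≡ 6 (mod 8): 35·t ≡ 6 − 10 = -4 (mod 8).
    Reduce coefficients mod 8: 3·t ≡ 4 (mod 8).
    The inverse of 3 mod 8 is 3 (since 3·3 = 9 = 1·8 + 1), so t ≡ 3·4 = 12 ≡ 4 (mod 8).
    Then x = 10 + 35·4 = 150, valid modulo lcm(35, 8) = 280: x ≡ 150 (mod 280).
Verify: 150 mod 7 = 3 ✓, 150 mod 5 = 0 ✓, 150 mod 8 = 6 ✓.

x ≡ 150 (mod 280).


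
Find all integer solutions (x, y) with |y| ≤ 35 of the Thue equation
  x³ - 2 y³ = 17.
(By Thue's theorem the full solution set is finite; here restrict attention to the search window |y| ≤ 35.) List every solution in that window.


The equation is x³ - 2y³ = 17. For fixed y, x³ = 2·y³ + 17, so a solution requires the RHS to be a perfect cube.
Strategy: iterate y from -35 to 35, compute RHS = 2·y³ + 17, and check whether it is a (positive or negative) perfect cube.
Check small values of y:
  y = 0: RHS = 17 is not a perfect cube.
  y = 1: RHS = 19 is not a perfect cube.
  y = -1: RHS = 15 is not a perfect cube.
  y = 2: RHS = 33 is not a perfect cube.
  y = -2: RHS = 1 = (1)³ ⇒ x = 1 works.
  y = 3: RHS = 71 is not a perfect cube.
  y = -3: RHS = -37 is not a perfect cube.
Continuing the search up to |y| = 35 finds no further solutions beyond those listed.
Collected solutions: (1, -2).

Solutions (with |y| ≤ 35): (1, -2).


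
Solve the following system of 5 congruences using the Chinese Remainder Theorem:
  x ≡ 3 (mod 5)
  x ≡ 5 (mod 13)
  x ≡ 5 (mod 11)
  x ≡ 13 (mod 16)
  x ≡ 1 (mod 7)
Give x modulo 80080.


Product of moduli M = 5 · 13 · 11 · 16 · 7 = 80080.
Merge one congruence at a time:
  Start: x ≡ 3 (mod 5).
  Combine with x ≡ 5 (mod 13); new modulus lcm = 65.
    Write x = 3 + 5·t and substitute into x ≡ 5 (mod 13): 5·t ≡ 5 − 3 = 2 (mod 13).
    The inverse of 5 mod 13 is 8 (since 5·8 = 40 = 3·13 + 1), so t ≡ 8·2 = 16 ≡ 3 (mod 13).
    Then x = 3 + 5·3 = 18, valid modulo lcm(5, 13) = 65: x ≡ 18 (mod 65).
  Combine with x ≡ 5 (mod 11); new modulus lcm = 715.
    Write x = 18 + 65·t and substitute into x ≡ 5 (mod 11): 65·t ≡ 5 − 18 = -13 (mod 11).
    Reduce coefficients mod 11: 10·t ≡ 9 (mod 11).
    The inverse of 10 mod 11 is 10 (since 10·10 = 100 = 9·11 + 1), so t ≡ 10·9 = 90 ≡ 2 (mod 11).
    Then x = 18 + 65·2 = 148, valid modulo lcm(65, 11) = 715: x ≡ 148 (mod 715).
  Combine with x ≡ 13 (mod 16); new modulus lcm = 11440.
    Write x = 148 + 715·t and substitute into x ≡ 13 (mod 16): 715·t ≡ 13 − 148 = -135 (mod 16).
    Reduce coefficients mod 16: 11·t ≡ 9 (mod 16).
    The inverse of 11 mod 16 is 3 (since 11·3 = 33 = 2·16 + 1), so t ≡ 3·9 = 27 ≡ 11 (mod 16).
    Then x = 148 + 715·11 = 8013, valid modulo lcm(715, 16) = 11440: x ≡ 8013 (mod 11440).
  Combine with x ≡ 1 (mod 7); new modulus lcm = 80080.
    Write x = 8013 + 11440·t and substitute into x ≡ 1 (mod 7): 11440·t ≡ 1 − 8013 = -8012 (mod 7).
    Reduce coefficients mod 7: 2·t ≡ 3 (mod 7).
    The inverse of 2 mod 7 is 4 (since 2·4 = 8 = 1·7 + 1), so t ≡ 4·3 = 12 ≡ 5 (mod 7).
    Then x = 8013 + 11440·5 = 65213, valid modulo lcm(11440, 7) = 80080: x ≡ 65213 (mod 80080).
Verify against each original: 65213 mod 5 = 3, 65213 mod 13 = 5, 65213 mod 11 = 5, 65213 mod 16 = 13, 65213 mod 7 = 1.

x ≡ 65213 (mod 80080).


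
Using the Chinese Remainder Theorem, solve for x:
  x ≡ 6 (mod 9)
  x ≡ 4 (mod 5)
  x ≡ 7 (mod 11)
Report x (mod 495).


Moduli 9, 5, 11 are pairwise coprime; by CRT there is a unique solution modulo M = 9 · 5 · 11 = 495.
Solve pairwise, accumulating the modulus:
  Start with x ≡ 6 (mod 9).
  Combine with x ≡ 4 (mod 5): since gcd(9, 5) = 1, we get a unique residue mod 45.
    Write x = 6 + 9·t and substitute into x ≡ 4 (mod 5): 9·t ≡ 4 − 6 = -2 (mod 5).
    Reduce coefficients mod 5: 4·t ≡ 3 (mod 5).
    The inverse of 4 mod 5 is 4 (since 4·4 = 16 = 3·5 + 1), so t ≡ 4·3 = 12 ≡ 2 (mod 5).
    Then x = 6 + 9·2 = 24, valid modulo lcm(9, 5) = 45: x ≡ 24 (mod 45).
  Combine with x ≡ 7 (mod 11): since gcd(45, 11) = 1, we get a unique residue mod 495.
    Write x = 24 + 45·t and substitute into x ≡ 7 (mod 11): 45·t ≡ 7 − 24 = -17 (mod 11).
    Reduce coefficients mod 11: 1·t ≡ 5 (mod 11).
    So t ≡ 5 (mod 11).
    Then x = 24 + 45·5 = 249, valid modulo lcm(45, 11) = 495: x ≡ 249 (mod 495).
Verify: 249 mod 9 = 6 ✓, 249 mod 5 = 4 ✓, 249 mod 11 = 7 ✓.

x ≡ 249 (mod 495).


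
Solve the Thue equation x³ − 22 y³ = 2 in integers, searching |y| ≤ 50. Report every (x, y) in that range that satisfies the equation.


The equation is x³ - 22y³ = 2. For fixed y, x³ = 22·y³ + 2, so a solution requires the RHS to be a perfect cube.
Strategy: iterate y from -50 to 50, compute RHS = 22·y³ + 2, and check whether it is a (positive or negative) perfect cube.
Check small values of y:
  y = 0: RHS = 2 is not a perfect cube.
  y = 1: RHS = 24 is not a perfect cube.
  y = -1: RHS = -20 is not a perfect cube.
  y = 2: RHS = 178 is not a perfect cube.
  y = -2: RHS = -174 is not a perfect cube.
  y = 3: RHS = 596 is not a perfect cube.
  y = -3: RHS = -592 is not a perfect cube.
Continuing the search up to |y| = 50 finds no solutions either.
No (x, y) in the scanned range satisfies the equation.

No integer solutions with |y| ≤ 50.


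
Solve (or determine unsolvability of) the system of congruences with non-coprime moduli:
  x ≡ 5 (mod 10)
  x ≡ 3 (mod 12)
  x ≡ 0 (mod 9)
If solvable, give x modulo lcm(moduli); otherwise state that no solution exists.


Moduli 10, 12, 9 are not pairwise coprime, so CRT works modulo lcm(m_i) when all pairwise compatibility conditions hold.
Pairwise compatibility: gcd(m_i, m_j) must divide a_i - a_j for every pair.
Merge one congruence at a time:
  Start: x ≡ 5 (mod 10).
  Combine with x ≡ 3 (mod 12): gcd(10, 12) = 2; 3 - 5 = -2, which IS divisible by 2, so compatible.
    Write x = 5 + 10·t and substitute into x ≡ 3 (mod 12): 10·t ≡ 3 − 5 = -2 (mod 12).
    Divide the congruence (and modulus) by g = 2: 5·t ≡ -1 (mod 6).
    Reduce coefficients mod 6: 5·t ≡ 5 (mod 6).
    The inverse of 5 mod 6 is 5 (since 5·5 = 25 = 4·6 + 1), so t ≡ 5·5 = 25 ≡ 1 (mod 6).
    Then x = 5 + 10·1 = 15, valid modulo lcm(10, 12) = 60: x ≡ 15 (mod 60).
  Combine with x ≡ 0 (mod 9): gcd(60, 9) = 3; 0 - 15 = -15, which IS divisible by 3, so compatible.
    Write x = 15 + 60·t and substitute into x ≡ 0 (mod 9): 60·t ≡ 0 − 15 = -15 (mod 9).
    Divide the congruence (and modulus) by g = 3: 20·t ≡ -5 (mod 3).
    Reduce coefficients mod 3: 2·t ≡ 1 (mod 3).
    The inverse of 2 mod 3 is 2 (since 2·2 = 4 = 1·3 + 1), so t ≡ 2·1 = 2 ≡ 2 (mod 3).
    Then x = 15 + 60·2 = 135, valid modulo lcm(60, 9) = 180: x ≡ 135 (mod 180).
Verify: 135 mod 10 = 5, 135 mod 12 = 3, 135 mod 9 = 0.

x ≡ 135 (mod 180).


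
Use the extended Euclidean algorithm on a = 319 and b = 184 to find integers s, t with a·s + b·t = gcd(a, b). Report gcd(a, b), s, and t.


Euclidean algorithm on (319, 184) — divide until remainder is 0:
  319 = 1 · 184 + 135
  184 = 1 · 135 + 49
  135 = 2 · 49 + 37
  49 = 1 · 37 + 12
  37 = 3 · 12 + 1
  12 = 12 · 1 + 0
gcd(319, 184) = 1.
Track Bezout coefficients alongside the remainders: start with r₀ = 319 = a·1 + b·0 (s = 1, t = 0) and r₁ = 184 = a·0 + b·1 (s = 0, t = 1); each new remainder r_{k+1} = r_{k-1} − q_k·r_k inherits s_{k+1} = s_{k-1} − q_k·s_k, t_{k+1} = t_{k-1} − q_k·t_k, so r_k = a·s_k + b·t_k at every step:
  q = 1: r = 135, s = 1 − 1·0 = 1, t = 0 − 1·1 = -1  (check: 319·1 + 184·(-1) = 135)
  q = 1: r = 49, s = 0 − 1·1 = -1, t = 1 − 1·(-1) = 2  (check: 319·(-1) + 184·2 = 49)
  q = 2: r = 37, s = 1 − 2·(-1) = 3, t = -1 − 2·2 = -5  (check: 319·3 + 184·(-5) = 37)
  q = 1: r = 12, s = -1 − 1·3 = -4, t = 2 − 1·(-5) = 7  (check: 319·(-4) + 184·7 = 12)
  q = 3: r = 1, s = 3 − 3·(-4) = 15, t = -5 − 3·7 = -26  (check: 319·15 + 184·(-26) = 1)
The row with r = 1 (the gcd) gives the Bezout coefficients s = 15, t = -26.
Result: 319 · (15) + 184 · (-26) = 1.

gcd(319, 184) = 1; s = 15, t = -26 (check: 319·15 + 184·(-26) = 1).


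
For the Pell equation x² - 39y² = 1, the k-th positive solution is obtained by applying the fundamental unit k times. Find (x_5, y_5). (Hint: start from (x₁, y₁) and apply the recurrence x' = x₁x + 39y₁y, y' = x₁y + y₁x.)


Step 1: Find the fundamental solution (x₁, y₁) of x² - 39y² = 1.
  Expand √39 as a continued fraction. a₀ = ⌊√39⌋ = 6; iterate m_{k+1} = d_k·a_k − m_k, d_{k+1} = (39 − m_{k+1}²)/d_k, a_{k+1} = ⌊(a₀ + m_{k+1})/d_{k+1}⌋ (starting m₀ = 0, d₀ = 1), with convergents p_k = a_k·p_{k-1} + p_{k-2}, q_k = a_k·q_{k-1} + q_{k-2} (p₋₁ = 1, q₋₁ = 0):
  k = 0: a₀ = 6; p₀/q₀ = 6/1; p₀² − 39·q₀² = 36 − 39 = -3.
  k = 1: m = 6, d = 3, a = ⌊(6 + 6)/3⌋ = 4; p/q = (4·6 + 1)/(4·1 + 0) = 25/4; p² − 39·q² = 625 − 624 = 1.
  The first convergent with p² − 39·q² = 1 gives the fundamental solution (x₁, y₁) = (25, 4).
Step 2: Apply the recurrence (x_{n+1}, y_{n+1}) = (x₁x_n + 39y₁y_n, x₁y_n + y₁x_n) repeatedly.
  From (x_1, y_1) = (25, 4): x_2 = 25·25 + 39·4·4 = 1249; y_2 = 25·4 + 4·25 = 200.
  From (x_2, y_2) = (1249, 200): x_3 = 25·1249 + 39·4·200 = 62425; y_3 = 25·200 + 4·1249 = 9996.
  From (x_3, y_3) = (62425, 9996): x_4 = 25·62425 + 39·4·9996 = 3120001; y_4 = 25·9996 + 4·62425 = 499600.
  From (x_4, y_4) = (3120001, 499600): x_5 = 25·3120001 + 39·4·499600 = 155937625; y_5 = 25·499600 + 4·3120001 = 24970004.
Step 3: Verify x_5² - 39·y_5² = 24316542890640625 - 24316542890640624 = 1 (should be 1). ✓

(x_1, y_1) = (25, 4); (x_5, y_5) = (155937625, 24970004).


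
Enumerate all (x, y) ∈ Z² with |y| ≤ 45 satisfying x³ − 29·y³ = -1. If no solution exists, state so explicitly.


The equation is x³ - 29y³ = -1. For fixed y, x³ = 29·y³ − 1, so a solution requires the RHS to be a perfect cube.
Strategy: iterate y from -45 to 45, compute RHS = 29·y³ − 1, and check whether it is a (positive or negative) perfect cube.
Check small values of y:
  y = 0: RHS = -1 = (-1)³ ⇒ x = -1 works.
  y = 1: RHS = 28 is not a perfect cube.
  y = -1: RHS = -30 is not a perfect cube.
  y = 2: RHS = 231 is not a perfect cube.
  y = -2: RHS = -233 is not a perfect cube.
  y = 3: RHS = 782 is not a perfect cube.
  y = -3: RHS = -784 is not a perfect cube.
Continuing the search up to |y| = 45 finds no further solutions beyond those listed.
Collected solutions: (-1, 0).

Solutions (with |y| ≤ 45): (-1, 0).


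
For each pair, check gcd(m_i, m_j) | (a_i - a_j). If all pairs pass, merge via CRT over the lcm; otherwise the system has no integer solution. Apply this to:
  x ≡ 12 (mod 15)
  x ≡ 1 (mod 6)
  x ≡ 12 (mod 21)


Moduli 15, 6, 21 are not pairwise coprime, so CRT works modulo lcm(m_i) when all pairwise compatibility conditions hold.
Pairwise compatibility: gcd(m_i, m_j) must divide a_i - a_j for every pair.
Merge one congruence at a time:
  Start: x ≡ 12 (mod 15).
  Combine with x ≡ 1 (mod 6): gcd(15, 6) = 3, and 1 - 12 = -11 is NOT divisible by 3.
    ⇒ system is inconsistent (no integer solution).

No solution (the system is inconsistent).


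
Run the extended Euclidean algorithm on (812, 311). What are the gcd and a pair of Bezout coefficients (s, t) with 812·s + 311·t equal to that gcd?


Euclidean algorithm on (812, 311) — divide until remainder is 0:
  812 = 2 · 311 + 190
  311 = 1 · 190 + 121
  190 = 1 · 121 + 69
  121 = 1 · 69 + 52
  69 = 1 · 52 + 17
  52 = 3 · 17 + 1
  17 = 17 · 1 + 0
gcd(812, 311) = 1.
Track Bezout coefficients alongside the remainders: start with r₀ = 812 = a·1 + b·0 (s = 1, t = 0) and r₁ = 311 = a·0 + b·1 (s = 0, t = 1); each new remainder r_{k+1} = r_{k-1} − q_k·r_k inherits s_{k+1} = s_{k-1} − q_k·s_k, t_{k+1} = t_{k-1} − q_k·t_k, so r_k = a·s_k + b·t_k at every step:
  q = 2: r = 190, s = 1 − 2·0 = 1, t = 0 − 2·1 = -2  (check: 812·1 + 311·(-2) = 190)
  q = 1: r = 121, s = 0 − 1·1 = -1, t = 1 − 1·(-2) = 3  (check: 812·(-1) + 311·3 = 121)
  q = 1: r = 69, s = 1 − 1·(-1) = 2, t = -2 − 1·3 = -5  (check: 812·2 + 311·(-5) = 69)
  q = 1: r = 52, s = -1 − 1·2 = -3, t = 3 − 1·(-5) = 8  (check: 812·(-3) + 311·8 = 52)
  q = 1: r = 17, s = 2 − 1·(-3) = 5, t = -5 − 1·8 = -13  (check: 812·5 + 311·(-13) = 17)
  q = 3: r = 1, s = -3 − 3·5 = -18, t = 8 − 3·(-13) = 47  (check: 812·(-18) + 311·47 = 1)
The row with r = 1 (the gcd) gives the Bezout coefficients s = -18, t = 47.
Result: 812 · (-18) + 311 · (47) = 1.

gcd(812, 311) = 1; s = -18, t = 47 (check: 812·(-18) + 311·47 = 1).


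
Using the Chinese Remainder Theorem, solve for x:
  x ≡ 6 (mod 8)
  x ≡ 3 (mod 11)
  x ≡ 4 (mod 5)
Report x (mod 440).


Moduli 8, 11, 5 are pairwise coprime; by CRT there is a unique solution modulo M = 8 · 11 · 5 = 440.
Solve pairwise, accumulating the modulus:
  Start with x ≡ 6 (mod 8).
  Combine with x ≡ 3 (mod 11): since gcd(8, 11) = 1, we get a unique residue mod 88.
    Write x = 6 + 8·t and substitute into x ≡ 3 (mod 11): 8·t ≡ 3 − 6 = -3 (mod 11).
    Reduce coefficients mod 11: 8·t ≡ 8 (mod 11).
    The inverse of 8 mod 11 is 7 (since 8·7 = 56 = 5·11 + 1), so t ≡ 7·8 = 56 ≡ 1 (mod 11).
    Then x = 6 + 8·1 = 14, valid modulo lcm(8, 11) = 88: x ≡ 14 (mod 88).
  Combine with x ≡ 4 (mod 5): since gcd(88, 5) = 1, we get a unique residue mod 440.
    Write x = 14 + 88·t and substitute into x ≡ 4 (mod 5): 88·t ≡ 4 − 14 = -10 (mod 5).
    Reduce coefficients mod 5: 3·t ≡ 0 (mod 5).
    The inverse of 3 mod 5 is 2 (since 3·2 = 6 = 1·5 + 1), so t ≡ 2·0 = 0 ≡ 0 (mod 5).
    Then x = 14 + 88·0 = 14, valid modulo lcm(88, 5) = 440: x ≡ 14 (mod 440).
Verify: 14 mod 8 = 6 ✓, 14 mod 11 = 3 ✓, 14 mod 5 = 4 ✓.

x ≡ 14 (mod 440).


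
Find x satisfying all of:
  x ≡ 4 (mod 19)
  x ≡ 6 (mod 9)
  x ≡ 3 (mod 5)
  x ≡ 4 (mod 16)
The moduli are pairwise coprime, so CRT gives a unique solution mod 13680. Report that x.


Product of moduli M = 19 · 9 · 5 · 16 = 13680.
Merge one congruence at a time:
  Start: x ≡ 4 (mod 19).
  Combine with x ≡ 6 (mod 9); new modulus lcm = 171.
    Write x = 4 + 19·t and substitute into x ≡ 6 (mod 9): 19·t ≡ 6 − 4 = 2 (mod 9).
    Reduce coefficients mod 9: 1·t ≡ 2 (mod 9).
    So t ≡ 2 (mod 9).
    Then x = 4 + 19·2 = 42, valid modulo lcm(19, 9) = 171: x ≡ 42 (mod 171).
  Combine with x ≡ 3 (mod 5); new modulus lcm = 855.
    Write x = 42 + 171·t and substitute into x ≡ 3 (mod 5): 171·t ≡ 3 − 42 = -39 (mod 5).
    Reduce coefficients mod 5: 1·t ≡ 1 (mod 5).
    So t ≡ 1 (mod 5).
    Then x = 42 + 171·1 = 213, valid modulo lcm(171, 5) = 855: x ≡ 213 (mod 855).
  Combine with x ≡ 4 (mod 16); new modulus lcm = 13680.
    Write x = 213 + 855·t and substitute into x ≡ 4 (mod 16): 855·t ≡ 4 − 213 = -209 (mod 16).
    Reduce coefficients mod 16: 7·t ≡ 15 (mod 16).
    The inverse of 7 mod 16 is 7 (since 7·7 = 49 = 3·16 + 1), so t ≡ 7·15 = 105 ≡ 9 (mod 16).
    Then x = 213 + 855·9 = 7908, valid modulo lcm(855, 16) = 13680: x ≡ 7908 (mod 13680).
Verify against each original: 7908 mod 19 = 4, 7908 mod 9 = 6, 7908 mod 5 = 3, 7908 mod 16 = 4.

x ≡ 7908 (mod 13680).


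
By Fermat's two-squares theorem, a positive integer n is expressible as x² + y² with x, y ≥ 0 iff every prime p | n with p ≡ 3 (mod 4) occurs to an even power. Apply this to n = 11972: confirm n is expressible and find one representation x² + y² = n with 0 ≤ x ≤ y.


Step 1: Factor n = 11972 = 2^2 · 41 · 73.
Step 2: Check the mod-4 condition on each prime factor: 2 = 2 (special); 41 ≡ 1 (mod 4), exponent 1; 73 ≡ 1 (mod 4), exponent 1.
All primes ≡ 3 (mod 4) appear to even exponent (or don't appear), so by the two-squares theorem n IS expressible as a sum of two squares.
Step 3: Build a representation. Group n = k² · m with k = 2 and m = 41 · 73 = 2993 (a product of primes ≡ 1 (mod 4)); a representation of m scales to one of n via (k·x)² + (k·y)² = k²(x² + y²). Each prime p ≡ 1 (mod 4) is itself a sum of two squares; find a² by testing p − a² for a perfect square:
  41: 41 − 1² = 40, 41 − 2² = 37, 41 − 3² = 32, 41 − 4² = 25 = 5² ⇒ 41 = 4² + 5².
  73: 73 − 1² = 72, 73 − 2² = 69, 73 − 3² = 64 = 8² ⇒ 73 = 3² + 8².
  Combine using the Brahmagupta–Fibonacci identity (a² + b²)(c² + d²) = (ac − bd)² + (ad + bc)² = (ac + bd)² + (ad − bc)²:
  41 · 73 = 2993: from (4² + 5²)(3² + 8²), take (4·3 − 5·8, 4·8 + 5·3) = (12 − 40, 32 + 15) = (-28, 47); dropping signs (only squares matter) gives (28, 47); check 28² + 47² = 784 + 2209 = 2993 ✓.
  Scale by k = 2: (2·28, 2·47) = (56, 94).
Step 4: Order so x ≤ y and verify: 56² + 94² = 3136 + 8836 = 11972 = n. ✓

n = 11972 = 56² + 94² (one valid representation with x ≤ y).


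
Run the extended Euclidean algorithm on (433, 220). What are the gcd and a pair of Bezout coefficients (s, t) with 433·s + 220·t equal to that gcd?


Euclidean algorithm on (433, 220) — divide until remainder is 0:
  433 = 1 · 220 + 213
  220 = 1 · 213 + 7
  213 = 30 · 7 + 3
  7 = 2 · 3 + 1
  3 = 3 · 1 + 0
gcd(433, 220) = 1.
Track Bezout coefficients alongside the remainders: start with r₀ = 433 = a·1 + b·0 (s = 1, t = 0) and r₁ = 220 = a·0 + b·1 (s = 0, t = 1); each new remainder r_{k+1} = r_{k-1} − q_k·r_k inherits s_{k+1} = s_{k-1} − q_k·s_k, t_{k+1} = t_{k-1} − q_k·t_k, so r_k = a·s_k + b·t_k at every step:
  q = 1: r = 213, s = 1 − 1·0 = 1, t = 0 − 1·1 = -1  (check: 433·1 + 220·(-1) = 213)
  q = 1: r = 7, s = 0 − 1·1 = -1, t = 1 − 1·(-1) = 2  (check: 433·(-1) + 220·2 = 7)
  q = 30: r = 3, s = 1 − 30·(-1) = 31, t = -1 − 30·2 = -61  (check: 433·31 + 220·(-61) = 3)
  q = 2: r = 1, s = -1 − 2·31 = -63, t = 2 − 2·(-61) = 124  (check: 433·(-63) + 220·124 = 1)
The row with r = 1 (the gcd) gives the Bezout coefficients s = -63, t = 124.
Result: 433 · (-63) + 220 · (124) = 1.

gcd(433, 220) = 1; s = -63, t = 124 (check: 433·(-63) + 220·124 = 1).


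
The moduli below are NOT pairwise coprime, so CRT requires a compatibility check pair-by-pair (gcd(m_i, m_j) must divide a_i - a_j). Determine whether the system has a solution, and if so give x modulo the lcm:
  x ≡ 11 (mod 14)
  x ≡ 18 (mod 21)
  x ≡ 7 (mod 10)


Moduli 14, 21, 10 are not pairwise coprime, so CRT works modulo lcm(m_i) when all pairwise compatibility conditions hold.
Pairwise compatibility: gcd(m_i, m_j) must divide a_i - a_j for every pair.
Merge one congruence at a time:
  Start: x ≡ 11 (mod 14).
  Combine with x ≡ 18 (mod 21): gcd(14, 21) = 7; 18 - 11 = 7, which IS divisible by 7, so compatible.
    Write x = 11 + 14·t and substitute into x ≡ 18 (mod 21): 14·t ≡ 18 − 11 = 7 (mod 21).
    Divide the congruence (and modulus) by g = 7: 2·t ≡ 1 (mod 3).
    The inverse of 2 mod 3 is 2 (since 2·2 = 4 = 1·3 + 1), so t ≡ 2·1 = 2 ≡ 2 (mod 3).
    Then x = 11 + 14·2 = 39, valid modulo lcm(14, 21) = 42: x ≡ 39 (mod 42).
  Combine with x ≡ 7 (mod 10): gcd(42, 10) = 2; 7 - 39 = -32, which IS divisible by 2, so compatible.
    Write x = 39 + 42·t and substitute into x ≡ 7 (mod 10): 42·t ≡ 7 − 39 = -32 (mod 10).
    Divide the congruence (and modulus) by g = 2: 21·t ≡ -16 (mod 5).
    Reduce coefficients mod 5: 1·t ≡ 4 (mod 5).
    So t ≡ 4 (mod 5).
    Then x = 39 + 42·4 = 207, valid modulo lcm(42, 10) = 210: x ≡ 207 (mod 210).
Verify: 207 mod 14 = 11, 207 mod 21 = 18, 207 mod 10 = 7.

x ≡ 207 (mod 210).


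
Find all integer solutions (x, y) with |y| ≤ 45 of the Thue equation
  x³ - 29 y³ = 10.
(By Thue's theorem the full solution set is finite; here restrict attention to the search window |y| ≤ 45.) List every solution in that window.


The equation is x³ - 29y³ = 10. For fixed y, x³ = 29·y³ + 10, so a solution requires the RHS to be a perfect cube.
Strategy: iterate y from -45 to 45, compute RHS = 29·y³ + 10, and check whether it is a (positive or negative) perfect cube.
Check small values of y:
  y = 0: RHS = 10 is not a perfect cube.
  y = 1: RHS = 39 is not a perfect cube.
  y = -1: RHS = -19 is not a perfect cube.
  y = 2: RHS = 242 is not a perfect cube.
  y = -2: RHS = -222 is not a perfect cube.
  y = 3: RHS = 793 is not a perfect cube.
  y = -3: RHS = -773 is not a perfect cube.
Continuing the search up to |y| = 45 finds no solutions either.
No (x, y) in the scanned range satisfies the equation.

No integer solutions with |y| ≤ 45.


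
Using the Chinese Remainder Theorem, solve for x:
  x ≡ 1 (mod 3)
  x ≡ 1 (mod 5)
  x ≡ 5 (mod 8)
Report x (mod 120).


Moduli 3, 5, 8 are pairwise coprime; by CRT there is a unique solution modulo M = 3 · 5 · 8 = 120.
Solve pairwise, accumulating the modulus:
  Start with x ≡ 1 (mod 3).
  Combine with x ≡ 1 (mod 5): since gcd(3, 5) = 1, we get a unique residue mod 15.
    Write x = 1 + 3·t and substitute into x ≡ 1 (mod 5): 3·t ≡ 1 − 1 = 0 (mod 5).
    The inverse of 3 mod 5 is 2 (since 3·2 = 6 = 1·5 + 1), so t ≡ 2·0 = 0 ≡ 0 (mod 5).
    Then x = 1 + 3·0 = 1, valid modulo lcm(3, 5) = 15: x ≡ 1 (mod 15).
  Combine with x ≡ 5 (mod 8): since gcd(15, 8) = 1, we get a unique residue mod 120.
    Write x = 1 + 15·t and substitute into x ≡ 5 (mod 8): 15·t ≡ 5 − 1 = 4 (mod 8).
    Reduce coefficients mod 8: 7·t ≡ 4 (mod 8).
    The inverse of 7 mod 8 is 7 (since 7·7 = 49 = 6·8 + 1), so t ≡ 7·4 = 28 ≡ 4 (mod 8).
    Then x = 1 + 15·4 = 61, valid modulo lcm(15, 8) = 120: x ≡ 61 (mod 120).
Verify: 61 mod 3 = 1 ✓, 61 mod 5 = 1 ✓, 61 mod 8 = 5 ✓.

x ≡ 61 (mod 120).


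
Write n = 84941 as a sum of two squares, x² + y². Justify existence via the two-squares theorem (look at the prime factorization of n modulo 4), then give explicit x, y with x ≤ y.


Step 1: Factor n = 84941 = 29^2 · 101.
Step 2: Check the mod-4 condition on each prime factor: 29 ≡ 1 (mod 4), exponent 2; 101 ≡ 1 (mod 4), exponent 1.
All primes ≡ 3 (mod 4) appear to even exponent (or don't appear), so by the two-squares theorem n IS expressible as a sum of two squares.
Step 3: Build a representation. Here n = 29 · 29 · 101 is a product of primes ≡ 1 (mod 4). Each prime p ≡ 1 (mod 4) is itself a sum of two squares; find a² by testing p − a² for a perfect square:
  29: 29 − 1² = 28, 29 − 2² = 25 = 5² ⇒ 29 = 2² + 5².
  101: 101 − 1² = 100 = 10² ⇒ 101 = 1² + 10².
  Combine using the Brahmagupta–Fibonacci identity (a² + b²)(c² + d²) = (ac − bd)² + (ad + bc)² = (ac + bd)² + (ad − bc)²:
  29 · 29 = 841: from (2² + 5²)(2² + 5²), take (2·2 − 5·5, 2·5 + 5·2) = (4 − 25, 10 + 10) = (-21, 20); dropping signs (only squares matter) gives (21, 20); check 21² + 20² = 441 + 400 = 841 ✓.
  841 · 101 = 84941: from (21² + 20²)(1² + 10²), take (21·1 − 20·10, 21·10 + 20·1) = (21 − 200, 210 + 20) = (-179, 230); dropping signs (only squares matter) gives (179, 230); check 179² + 230² = 32041 + 52900 = 84941 ✓.
Step 4: Order so x ≤ y and verify: 179² + 230² = 32041 + 52900 = 84941 = n. ✓

n = 84941 = 179² + 230² (one valid representation with x ≤ y).


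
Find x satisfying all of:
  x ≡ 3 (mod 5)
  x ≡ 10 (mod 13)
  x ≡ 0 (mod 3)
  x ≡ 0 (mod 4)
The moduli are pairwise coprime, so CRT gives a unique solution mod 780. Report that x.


Product of moduli M = 5 · 13 · 3 · 4 = 780.
Merge one congruence at a time:
  Start: x ≡ 3 (mod 5).
  Combine with x ≡ 10 (mod 13); new modulus lcm = 65.
    Write x = 3 + 5·t and substitute into x ≡ 10 (mod 13): 5·t ≡ 10 − 3 = 7 (mod 13).
    The inverse of 5 mod 13 is 8 (since 5·8 = 40 = 3·13 + 1), so t ≡ 8·7 = 56 ≡ 4 (mod 13).
    Then x = 3 + 5·4 = 23, valid modulo lcm(5, 13) = 65: x ≡ 23 (mod 65).
  Combine with x ≡ 0 (mod 3); new modulus lcm = 195.
    Write x = 23 + 65·t and substitute into x ≡ 0 (mod 3): 65·t ≡ 0 − 23 = -23 (mod 3).
    Reduce coefficients mod 3: 2·t ≡ 1 (mod 3).
    The inverse of 2 mod 3 is 2 (since 2·2 = 4 = 1·3 + 1), so t ≡ 2·1 = 2 ≡ 2 (mod 3).
    Then x = 23 + 65·2 = 153, valid modulo lcm(65, 3) = 195: x ≡ 153 (mod 195).
  Combine with x ≡ 0 (mod 4); new modulus lcm = 780.
    Write x = 153 + 195·t and substitute into x ≡ 0 (mod 4): 195·t ≡ 0 − 153 = -153 (mod 4).
    Reduce coefficients mod 4: 3·t ≡ 3 (mod 4).
    The inverse of 3 mod 4 is 3 (since 3·3 = 9 = 2·4 + 1), so t ≡ 3·3 = 9 ≡ 1 (mod 4).
    Then x = 153 + 195·1 = 348, valid modulo lcm(195, 4) = 780: x ≡ 348 (mod 780).
Verify against each original: 348 mod 5 = 3, 348 mod 13 = 10, 348 mod 3 = 0, 348 mod 4 = 0.

x ≡ 348 (mod 780).
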